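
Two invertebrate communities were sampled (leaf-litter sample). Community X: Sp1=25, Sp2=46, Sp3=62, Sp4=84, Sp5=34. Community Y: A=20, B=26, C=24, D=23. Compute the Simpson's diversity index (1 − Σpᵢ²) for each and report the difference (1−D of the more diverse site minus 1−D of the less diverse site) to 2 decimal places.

Community X: N=251, proportions 0.0996, 0.1833, 0.247, 0.3347, 0.1355, giving 1−D = 0.7651 (working shown to 4 dp, full precision carried).
Community Y: N=93, proportions 0.2151, 0.2796, 0.2581, 0.2473, giving 1−D = 0.7478.
Difference = |0.7651 − 0.7478| = 0.0173, i.e. 0.02 to 2 decimal places.

0.02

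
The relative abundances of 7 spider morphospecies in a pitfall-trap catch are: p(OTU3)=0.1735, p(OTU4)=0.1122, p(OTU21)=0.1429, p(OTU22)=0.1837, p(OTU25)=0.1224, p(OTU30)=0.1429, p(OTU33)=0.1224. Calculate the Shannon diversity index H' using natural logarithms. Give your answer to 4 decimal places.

1.9309

Each pᵢ ln pᵢ term (working shown to 6 dp, full precision carried): 0.1735×(-1.751578)=-0.303899, 0.1122×(-2.187472)=-0.245434, 0.1429×(-1.945610)=-0.278028, 0.1837×(-1.694451)=-0.311271, 0.1224×(-2.100461)=-0.257096, 0.1429×(-1.945610)=-0.278028, 0.1224×(-2.100461)=-0.257096.
Sum = -1.930852, so H' = 1.9309.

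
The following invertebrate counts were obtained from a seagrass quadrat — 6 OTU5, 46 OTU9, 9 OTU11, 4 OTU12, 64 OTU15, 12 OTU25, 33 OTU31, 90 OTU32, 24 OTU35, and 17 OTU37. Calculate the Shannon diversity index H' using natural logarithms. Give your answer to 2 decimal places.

Total N = 6+46+9+4+64+12+33+90+24+17 = 305, so the proportions are 0.0197, 0.1508, 0.0295, 0.0131, 0.2098, 0.0393, 0.1082, 0.2951, 0.0787, 0.0557 (working shown to 4 dp, full precision carried).
Each pᵢ ln pᵢ term: 0.0197×(-3.9286)=-0.0773, 0.1508×(-1.8917)=-0.2853, 0.0295×(-3.5231)=-0.1040, 0.0131×(-4.3340)=-0.0568, 0.2098×(-1.5614)=-0.3276, 0.0393×(-3.2354)=-0.1273, 0.1082×(-2.2238)=-0.2406, 0.2951×(-1.2205)=-0.3601, 0.0787×(-2.5423)=-0.2000, 0.0557×(-2.8871)=-0.1609.
Sum = -1.9400, so H' = 1.94.

1.94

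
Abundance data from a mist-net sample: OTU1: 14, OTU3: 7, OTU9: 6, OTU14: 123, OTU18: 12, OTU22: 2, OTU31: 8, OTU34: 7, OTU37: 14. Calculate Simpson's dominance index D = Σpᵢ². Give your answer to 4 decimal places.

Total N = 14+7+6+123+12+2+8+7+14 = 193, so the proportions are 0.072539, 0.036269, 0.031088, 0.637306, 0.062176, 0.010363, 0.041451, 0.036269, 0.072539 (working shown to 6 dp, full precision carried).
D = 0.072539² + 0.036269² + 0.031088² + 0.637306² + 0.062176² + 0.010363² + 0.041451² + 0.036269² + 0.072539² = 0.005262 + 0.001315 + 0.000966 + 0.406159 + 0.003866 + 0.000107 + 0.001718 + 0.001315 + 0.005262 = 0.425971.
To 4 decimal places, D = 0.4260.

0.4260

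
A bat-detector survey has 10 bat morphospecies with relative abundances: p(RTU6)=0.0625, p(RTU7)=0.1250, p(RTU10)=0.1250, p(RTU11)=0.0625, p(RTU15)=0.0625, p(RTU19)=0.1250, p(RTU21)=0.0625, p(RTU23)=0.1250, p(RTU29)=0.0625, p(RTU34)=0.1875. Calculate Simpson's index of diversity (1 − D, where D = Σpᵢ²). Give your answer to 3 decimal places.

0.883

D = 0.0625² + 0.125² + 0.125² + 0.0625² + 0.0625² + 0.125² + 0.0625² + 0.125² + 0.0625² + 0.1875² = 0.00391 + 0.01562 + 0.01562 + 0.00391 + 0.00391 + 0.01562 + 0.00391 + 0.01562 + 0.00391 + 0.03516 = 0.11719 (working shown to 5 dp, full precision carried).
So 1 − D = 0.88281, i.e. 0.883 to 3 decimal places.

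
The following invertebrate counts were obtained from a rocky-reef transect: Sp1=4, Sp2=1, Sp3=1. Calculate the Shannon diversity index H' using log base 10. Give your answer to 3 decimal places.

0.377

Total N = 4+1+1 = 6, so the proportions are 0.66667, 0.16667, 0.16667 (working shown to 5 dp, full precision carried).
Each pᵢ log₁₀ pᵢ term: 0.66667×(-0.17609)=-0.11739, 0.16667×(-0.77815)=-0.12969, 0.16667×(-0.77815)=-0.12969.
Sum = -0.37678, so H' = 0.377.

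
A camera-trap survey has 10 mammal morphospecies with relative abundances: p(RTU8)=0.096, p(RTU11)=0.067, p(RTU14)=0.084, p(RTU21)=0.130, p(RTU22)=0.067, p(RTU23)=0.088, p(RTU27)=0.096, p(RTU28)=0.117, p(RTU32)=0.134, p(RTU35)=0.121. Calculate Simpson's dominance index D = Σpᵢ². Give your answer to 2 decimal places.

0.11

D = 0.096² + 0.067² + 0.084² + 0.13² + 0.067² + 0.088² + 0.096² + 0.117² + 0.134² + 0.121² = 0.0092 + 0.0045 + 0.0071 + 0.0169 + 0.0045 + 0.0077 + 0.0092 + 0.0137 + 0.0180 + 0.0146 = 0.1054 (working shown to 4 dp, full precision carried).
To 2 decimal places, D = 0.11.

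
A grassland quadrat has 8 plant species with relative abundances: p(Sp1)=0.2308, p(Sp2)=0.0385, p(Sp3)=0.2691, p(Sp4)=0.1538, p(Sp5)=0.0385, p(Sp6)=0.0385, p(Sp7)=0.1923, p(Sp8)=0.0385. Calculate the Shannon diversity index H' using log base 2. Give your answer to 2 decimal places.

Each pᵢ log₂ pᵢ term (working shown to 4 dp, full precision carried): 0.2308×(-2.1153)=-0.4882, 0.0385×(-4.6990)=-0.1809, 0.2691×(-1.8938)=-0.5096, 0.1538×(-2.7009)=-0.4154, 0.0385×(-4.6990)=-0.1809, 0.0385×(-4.6990)=-0.1809, 0.1923×(-2.3786)=-0.4574, 0.0385×(-4.6990)=-0.1809.
Sum = -2.5943, so H' = 2.59.

2.59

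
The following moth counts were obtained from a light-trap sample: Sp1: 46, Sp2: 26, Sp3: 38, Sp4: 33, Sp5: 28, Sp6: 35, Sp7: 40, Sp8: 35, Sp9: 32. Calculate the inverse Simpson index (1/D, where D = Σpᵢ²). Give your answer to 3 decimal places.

8.761

Total N = 46+26+38+33+28+35+40+35+32 = 313, so the proportions are 0.1469649, 0.0830671, 0.1214058, 0.1054313, 0.0894569, 0.1118211, 0.1277955, 0.1118211, 0.1022364 (working shown to 7 dp, full precision carried).
D = 0.1469649² + 0.0830671² + 0.1214058² + 0.1054313² + 0.0894569² + 0.1118211² + 0.1277955² + 0.1118211² + 0.1022364² = 0.0215987 + 0.0069001 + 0.0147394 + 0.0111158 + 0.0080025 + 0.0125040 + 0.0163317 + 0.0125040 + 0.0104523 = 0.1141484.
So 1/D = 8.76053, i.e. 8.761 to 3 decimal places.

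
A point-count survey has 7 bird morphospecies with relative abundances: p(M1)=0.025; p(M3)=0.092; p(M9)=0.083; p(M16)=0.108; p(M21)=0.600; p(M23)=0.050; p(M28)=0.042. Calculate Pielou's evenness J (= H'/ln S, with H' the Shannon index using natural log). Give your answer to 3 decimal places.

H' = −Σ pᵢ ln pᵢ = −((-0.09222) + (-0.21951) + (-0.20658) + (-0.24037) + (-0.30650) + (-0.14979) + (-0.13314)) = 1.34810 (working shown to 5 dp, full precision carried).
With S = 7 species, ln S = 1.94591, so J = 1.34810/1.94591 = 0.69279, i.e. 0.693 to 3 decimal places.

0.693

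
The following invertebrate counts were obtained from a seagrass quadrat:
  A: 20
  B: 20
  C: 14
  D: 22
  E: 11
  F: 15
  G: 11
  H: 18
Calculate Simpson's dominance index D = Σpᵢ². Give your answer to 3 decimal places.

Total N = 20+20+14+22+11+15+11+18 = 131, so the proportions are 0.15267, 0.15267, 0.10687, 0.16794, 0.08397, 0.1145, 0.08397, 0.1374 (working shown to 5 dp, full precision carried).
D = 0.15267² + 0.15267² + 0.10687² + 0.16794² + 0.08397² + 0.1145² + 0.08397² + 0.1374² = 0.02331 + 0.02331 + 0.01142 + 0.02820 + 0.00705 + 0.01311 + 0.00705 + 0.01888 = 0.13233.
To 3 decimal places, D = 0.132.

0.132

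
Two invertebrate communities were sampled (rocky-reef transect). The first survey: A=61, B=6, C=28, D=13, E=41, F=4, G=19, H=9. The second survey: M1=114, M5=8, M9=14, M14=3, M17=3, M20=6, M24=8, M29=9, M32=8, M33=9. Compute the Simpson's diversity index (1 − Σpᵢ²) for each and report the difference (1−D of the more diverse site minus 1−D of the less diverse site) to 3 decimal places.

The first survey: N=181, proportions 0.33702, 0.03315, 0.1547, 0.07182, 0.22652, 0.0221, 0.10497, 0.04972, giving 1−D = 0.79094 (working shown to 5 dp, full precision carried).
The second survey: N=182, proportions 0.62637, 0.04396, 0.07692, 0.01648, 0.01648, 0.03297, 0.04396, 0.04945, 0.04396, 0.04945, giving 1−D = 0.58942.
Difference = |0.79094 − 0.58942| = 0.20152, i.e. 0.202 to 3 decimal places.

0.202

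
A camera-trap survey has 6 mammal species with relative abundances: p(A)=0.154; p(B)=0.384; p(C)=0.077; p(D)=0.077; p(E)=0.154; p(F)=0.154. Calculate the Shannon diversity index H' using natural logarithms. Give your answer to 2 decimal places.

1.63

Each pᵢ ln pᵢ term (working shown to 4 dp, full precision carried): 0.154×(-1.8708)=-0.2881, 0.384×(-0.9571)=-0.3675, 0.077×(-2.5639)=-0.1974, 0.077×(-2.5639)=-0.1974, 0.154×(-1.8708)=-0.2881, 0.154×(-1.8708)=-0.2881.
Sum = -1.6267, so H' = 1.63.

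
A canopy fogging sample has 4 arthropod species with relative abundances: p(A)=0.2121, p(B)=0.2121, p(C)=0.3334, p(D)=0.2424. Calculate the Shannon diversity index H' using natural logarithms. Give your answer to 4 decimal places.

1.3675

Each pᵢ ln pᵢ term (working shown to 6 dp, full precision carried): 0.2121×(-1.550697)=-0.328903, 0.2121×(-1.550697)=-0.328903, 0.3334×(-1.098412)=-0.366211, 0.2424×(-1.417166)=-0.343521.
Sum = -1.367538, so H' = 1.3675.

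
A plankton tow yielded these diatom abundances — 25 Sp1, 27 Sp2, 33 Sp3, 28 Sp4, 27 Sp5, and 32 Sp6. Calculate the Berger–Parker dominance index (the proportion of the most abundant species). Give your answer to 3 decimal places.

Total N = 25+27+33+28+27+32 = 172, so the proportions are 0.14535, 0.15698, 0.19186, 0.16279, 0.15698, 0.18605 (working shown to 5 dp, full precision carried).
The largest proportion is 0.19186, i.e. d = 0.192 to 3 decimal places.

0.192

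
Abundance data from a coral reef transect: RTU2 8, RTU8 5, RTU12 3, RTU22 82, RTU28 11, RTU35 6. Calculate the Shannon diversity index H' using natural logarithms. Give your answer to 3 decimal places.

Total N = 8+5+3+82+11+6 = 115, so the proportions are 0.06957, 0.04348, 0.02609, 0.71304, 0.09565, 0.05217 (working shown to 5 dp, full precision carried).
Each pᵢ ln pᵢ term: 0.06957×(-2.66549)=-0.18543, 0.04348×(-3.13549)=-0.13633, 0.02609×(-3.64632)=-0.09512, 0.71304×(-0.33821)=-0.24116, 0.09565×(-2.34704)=-0.22450, 0.05217×(-2.95317)=-0.15408.
Sum = -1.03661, so H' = 1.037.

1.037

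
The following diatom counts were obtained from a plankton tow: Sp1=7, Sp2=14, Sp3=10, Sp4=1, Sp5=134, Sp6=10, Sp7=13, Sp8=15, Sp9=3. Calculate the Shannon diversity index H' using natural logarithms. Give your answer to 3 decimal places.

1.322

Total N = 7+14+10+1+134+10+13+15+3 = 207, so the proportions are 0.03382, 0.06763, 0.04831, 0.00483, 0.64734, 0.04831, 0.0628, 0.07246, 0.01449 (working shown to 5 dp, full precision carried).
Each pᵢ ln pᵢ term: 0.03382×(-3.38681)=-0.11453, 0.06763×(-2.69366)=-0.18218, 0.04831×(-3.03013)=-0.14638, 0.00483×(-5.33272)=-0.02576, 0.64734×(-0.43488)=-0.28152, 0.04831×(-3.03013)=-0.14638, 0.0628×(-2.76777)=-0.17382, 0.07246×(-2.62467)=-0.19019, 0.01449×(-4.23411)=-0.06136.
Sum = -1.32213, so H' = 1.322.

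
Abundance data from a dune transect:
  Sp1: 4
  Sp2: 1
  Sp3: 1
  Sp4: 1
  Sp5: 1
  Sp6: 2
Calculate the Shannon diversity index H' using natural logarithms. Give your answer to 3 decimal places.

1.609

Total N = 4+1+1+1+1+2 = 10, so the proportions are 0.4, 0.1, 0.1, 0.1, 0.1, 0.2 (working shown to 5 dp, full precision carried).
Each pᵢ ln pᵢ term: 0.4×(-0.91629)=-0.36652, 0.1×(-2.30259)=-0.23026, 0.1×(-2.30259)=-0.23026, 0.1×(-2.30259)=-0.23026, 0.1×(-2.30259)=-0.23026, 0.2×(-1.60944)=-0.32189.
Sum = -1.60944, so H' = 1.609.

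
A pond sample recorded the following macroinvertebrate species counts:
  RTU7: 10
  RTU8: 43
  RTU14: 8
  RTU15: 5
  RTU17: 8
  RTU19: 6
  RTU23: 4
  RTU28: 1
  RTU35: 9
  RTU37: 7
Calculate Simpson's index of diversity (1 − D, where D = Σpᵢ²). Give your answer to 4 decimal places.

Total N = 10+43+8+5+8+6+4+1+9+7 = 101, so the proportions are 0.09901, 0.425743, 0.079208, 0.049505, 0.079208, 0.059406, 0.039604, 0.009901, 0.089109, 0.069307 (working shown to 6 dp, full precision carried).
D = 0.09901² + 0.425743² + 0.079208² + 0.049505² + 0.079208² + 0.059406² + 0.039604² + 0.009901² + 0.089109² + 0.069307² = 0.009803 + 0.181257 + 0.006274 + 0.002451 + 0.006274 + 0.003529 + 0.001568 + 0.000098 + 0.007940 + 0.004803 = 0.223998.
So 1 − D = 0.776002, i.e. 0.7760 to 4 decimal places.

0.7760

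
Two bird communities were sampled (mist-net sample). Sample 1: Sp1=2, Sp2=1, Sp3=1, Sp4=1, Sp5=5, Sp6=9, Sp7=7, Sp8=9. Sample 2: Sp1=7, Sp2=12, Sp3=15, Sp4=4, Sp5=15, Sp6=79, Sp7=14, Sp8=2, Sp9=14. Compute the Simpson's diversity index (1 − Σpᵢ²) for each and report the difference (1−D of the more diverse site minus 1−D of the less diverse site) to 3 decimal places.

Sample 1: N=35, proportions 0.05714, 0.02857, 0.02857, 0.02857, 0.14286, 0.25714, 0.2, 0.25714, giving 1−D = 0.80163 (working shown to 5 dp, full precision carried).
Sample 2: N=162, proportions 0.04321, 0.07407, 0.09259, 0.02469, 0.09259, 0.48765, 0.08642, 0.01235, 0.08642, giving 1−D = 0.72199.
Difference = |0.80163 − 0.72199| = 0.07964, i.e. 0.080 to 3 decimal places.

0.080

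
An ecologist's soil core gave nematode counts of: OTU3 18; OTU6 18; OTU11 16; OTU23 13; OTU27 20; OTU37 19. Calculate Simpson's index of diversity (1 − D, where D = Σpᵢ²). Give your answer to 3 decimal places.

Total N = 18+18+16+13+20+19 = 104, so the proportions are 0.17308, 0.17308, 0.15385, 0.125, 0.19231, 0.18269 (working shown to 5 dp, full precision carried).
D = 0.17308² + 0.17308² + 0.15385² + 0.125² + 0.19231² + 0.18269² = 0.02996 + 0.02996 + 0.02367 + 0.01562 + 0.03698 + 0.03338 = 0.16956.
So 1 − D = 0.83044, i.e. 0.830 to 3 decimal places.

0.830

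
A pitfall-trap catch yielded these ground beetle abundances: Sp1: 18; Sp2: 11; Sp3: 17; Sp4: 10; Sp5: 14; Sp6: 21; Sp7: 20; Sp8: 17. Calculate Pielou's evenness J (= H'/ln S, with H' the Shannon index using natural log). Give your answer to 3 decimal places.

0.986

Total N = 18+11+17+10+14+21+20+17 = 128, so the proportions are 0.14062, 0.08594, 0.13281, 0.07812, 0.10938, 0.16406, 0.15625, 0.13281 (working shown to 5 dp, full precision carried).
H' = −Σ pᵢ ln pᵢ = −((-0.27586) + (-0.21090) + (-0.26812) + (-0.19918) + (-0.24204) + (-0.29654) + (-0.29005) + (-0.26812)) = 2.05082.
With S = 8 species, ln S = 2.07944, so J = 2.05082/2.07944 = 0.98624, i.e. 0.986 to 3 decimal places.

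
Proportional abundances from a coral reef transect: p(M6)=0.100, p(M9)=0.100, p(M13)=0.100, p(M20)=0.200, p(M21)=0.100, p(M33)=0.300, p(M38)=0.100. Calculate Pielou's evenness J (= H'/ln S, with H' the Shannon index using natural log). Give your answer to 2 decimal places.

0.94

H' = −Σ pᵢ ln pᵢ = −((-0.2303) + (-0.2303) + (-0.2303) + (-0.3219) + (-0.2303) + (-0.3612) + (-0.2303)) = 1.8344 (working shown to 4 dp, full precision carried).
With S = 7 species, ln S = 1.9459, so J = 1.8344/1.9459 = 0.9427, i.e. 0.94 to 2 decimal places.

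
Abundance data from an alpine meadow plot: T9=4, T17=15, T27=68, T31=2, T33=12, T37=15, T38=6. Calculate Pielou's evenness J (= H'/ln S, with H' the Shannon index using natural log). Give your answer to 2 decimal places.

0.72

Total N = 4+15+68+2+12+15+6 = 122, so the proportions are 0.0328, 0.123, 0.5574, 0.0164, 0.0984, 0.123, 0.0492 (working shown to 4 dp, full precision carried).
H' = −Σ pᵢ ln pᵢ = −((-0.1121) + (-0.2577) + (-0.3258) + (-0.0674) + (-0.2281) + (-0.2577) + (-0.1481)) = 1.3969.
With S = 7 species, ln S = 1.9459, so J = 1.3969/1.9459 = 0.7179, i.e. 0.72 to 2 decimal places.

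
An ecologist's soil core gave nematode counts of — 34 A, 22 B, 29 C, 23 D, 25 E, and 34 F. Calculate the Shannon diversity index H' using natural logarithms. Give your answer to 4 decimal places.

Total N = 34+22+29+23+25+34 = 167, so the proportions are 0.203593, 0.131737, 0.173653, 0.137725, 0.149701, 0.203593 (working shown to 6 dp, full precision carried).
Each pᵢ ln pᵢ term: 0.203593×(-1.591633)=-0.324045, 0.131737×(-2.026951)=-0.267024, 0.173653×(-1.750698)=-0.304013, 0.137725×(-1.982500)=-0.273039, 0.149701×(-1.899118)=-0.284299, 0.203593×(-1.591633)=-0.324045.
Sum = -1.776465, so H' = 1.7765.

1.7765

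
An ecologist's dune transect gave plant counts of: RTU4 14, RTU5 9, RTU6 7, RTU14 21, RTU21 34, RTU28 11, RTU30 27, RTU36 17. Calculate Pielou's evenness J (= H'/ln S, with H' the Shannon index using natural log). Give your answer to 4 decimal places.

Total N = 14+9+7+21+34+11+27+17 = 140, so the proportions are 0.1, 0.064286, 0.05, 0.15, 0.242857, 0.078571, 0.192857, 0.121429 (working shown to 6 dp, full precision carried).
H' = −Σ pᵢ ln pᵢ = −((-0.230259) + (-0.176427) + (-0.149787) + (-0.284568) + (-0.343711) + (-0.199866) + (-0.317405) + (-0.256024)) = 1.958046.
With S = 8 species, ln S = 2.079442, so J = 1.958046/2.079442 = 0.941621, i.e. 0.9416 to 4 decimal places.

0.9416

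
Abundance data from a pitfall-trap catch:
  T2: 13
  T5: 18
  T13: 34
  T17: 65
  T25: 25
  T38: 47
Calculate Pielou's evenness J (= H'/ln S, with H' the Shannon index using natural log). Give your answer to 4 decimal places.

Total N = 13+18+34+65+25+47 = 202, so the proportions are 0.064356, 0.089109, 0.168317, 0.321782, 0.123762, 0.232673 (working shown to 6 dp, full precision carried).
H' = −Σ pᵢ ln pᵢ = −((-0.176550) + (-0.215456) + (-0.299925) + (-0.364863) + (-0.258588) + (-0.339266)) = 1.654647.
With S = 6 species, ln S = 1.791759, so J = 1.654647/1.791759 = 0.923476, i.e. 0.9235 to 4 decimal places.

0.9235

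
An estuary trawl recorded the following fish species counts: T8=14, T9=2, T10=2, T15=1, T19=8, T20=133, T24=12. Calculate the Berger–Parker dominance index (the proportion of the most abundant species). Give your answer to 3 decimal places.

0.773

Total N = 14+2+2+1+8+133+12 = 172, so the proportions are 0.0814, 0.01163, 0.01163, 0.00581, 0.04651, 0.77326, 0.06977 (working shown to 5 dp, full precision carried).
The largest proportion is 0.77326, i.e. d = 0.773 to 3 decimal places.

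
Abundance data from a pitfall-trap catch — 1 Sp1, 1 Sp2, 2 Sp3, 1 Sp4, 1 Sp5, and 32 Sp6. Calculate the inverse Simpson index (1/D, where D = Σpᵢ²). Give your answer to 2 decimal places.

Total N = 1+1+2+1+1+32 = 38, so the proportions are 0.02632, 0.02632, 0.05263, 0.02632, 0.02632, 0.84211 (working shown to 5 dp, full precision carried).
D = 0.02632² + 0.02632² + 0.05263² + 0.02632² + 0.02632² + 0.84211² = 0.00069 + 0.00069 + 0.00277 + 0.00069 + 0.00069 + 0.70914 = 0.71468.
So 1/D = 1.3992, i.e. 1.40 to 2 decimal places.

1.40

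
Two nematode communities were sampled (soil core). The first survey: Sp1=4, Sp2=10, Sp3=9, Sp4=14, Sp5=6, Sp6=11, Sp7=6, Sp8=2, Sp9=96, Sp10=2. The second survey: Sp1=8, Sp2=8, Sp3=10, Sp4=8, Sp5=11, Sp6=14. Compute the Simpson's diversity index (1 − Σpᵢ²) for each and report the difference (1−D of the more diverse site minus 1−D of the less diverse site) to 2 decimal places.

0.21

The first survey: N=160, proportions 0.025, 0.0625, 0.0563, 0.0875, 0.0375, 0.0688, 0.0375, 0.0125, 0.6, 0.0125, giving 1−D = 0.6168 (working shown to 4 dp, full precision carried).
The second survey: N=59, proportions 0.1356, 0.1356, 0.1695, 0.1356, 0.1864, 0.2373, giving 1−D = 0.8251.
Difference = |0.6168 − 0.8251| = 0.2083, i.e. 0.21 to 2 decimal places.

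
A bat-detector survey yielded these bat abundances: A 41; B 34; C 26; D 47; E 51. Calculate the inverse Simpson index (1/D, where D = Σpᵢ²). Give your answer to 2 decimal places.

4.76

Total N = 41+34+26+47+51 = 199, so the proportions are 0.20603, 0.170854, 0.130653, 0.236181, 0.256281 (working shown to 6 dp, full precision carried).
D = 0.20603² + 0.170854² + 0.130653² + 0.236181² + 0.256281² = 0.042448 + 0.029191 + 0.017070 + 0.055781 + 0.065680 = 0.210171.
So 1/D = 4.7580, i.e. 4.76 to 2 decimal places.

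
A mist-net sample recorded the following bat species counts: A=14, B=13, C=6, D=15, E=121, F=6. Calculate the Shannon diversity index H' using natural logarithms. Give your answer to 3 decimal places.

Total N = 14+13+6+15+121+6 = 175, so the proportions are 0.08, 0.07429, 0.03429, 0.08571, 0.69143, 0.03429 (working shown to 5 dp, full precision carried).
Each pᵢ ln pᵢ term: 0.08×(-2.52573)=-0.20206, 0.07429×(-2.59984)=-0.19313, 0.03429×(-3.37303)=-0.11565, 0.08571×(-2.45674)=-0.21058, 0.69143×(-0.36900)=-0.25513, 0.03429×(-3.37303)=-0.11565.
Sum = -1.09219, so H' = 1.092.

1.092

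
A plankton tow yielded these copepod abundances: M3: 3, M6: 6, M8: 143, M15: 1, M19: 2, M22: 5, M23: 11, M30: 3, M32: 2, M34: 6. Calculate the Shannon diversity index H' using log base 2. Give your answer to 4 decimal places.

Total N = 3+6+143+1+2+5+11+3+2+6 = 182, so the proportions are 0.016484, 0.032967, 0.785714, 0.005495, 0.010989, 0.027473, 0.06044, 0.016484, 0.010989, 0.032967 (working shown to 6 dp, full precision carried).
Each pᵢ log₂ pᵢ term: 0.016484×(-5.922832)=-0.097629, 0.032967×(-4.922832)=-0.162291, 0.785714×(-0.347923)=-0.273368, 0.005495×(-7.507795)=-0.041252, 0.010989×(-6.507795)=-0.071514, 0.027473×(-5.185867)=-0.142469, 0.06044×(-4.048363)=-0.244681, 0.016484×(-5.922832)=-0.097629, 0.010989×(-6.507795)=-0.071514, 0.032967×(-4.922832)=-0.162291.
Sum = -1.364639, so H' = 1.3646.

1.3646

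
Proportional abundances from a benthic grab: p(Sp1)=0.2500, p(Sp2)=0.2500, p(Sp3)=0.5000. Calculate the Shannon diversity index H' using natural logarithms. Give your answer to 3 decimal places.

Each pᵢ ln pᵢ term (working shown to 5 dp, full precision carried): 0.25×(-1.38629)=-0.34657, 0.25×(-1.38629)=-0.34657, 0.5×(-0.69315)=-0.34657.
Sum = -1.03972, so H' = 1.040.

1.040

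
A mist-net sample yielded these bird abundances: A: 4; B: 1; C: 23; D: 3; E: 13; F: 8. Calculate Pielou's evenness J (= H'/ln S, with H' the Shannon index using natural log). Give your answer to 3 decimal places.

Total N = 4+1+23+3+13+8 = 52, so the proportions are 0.07692, 0.01923, 0.44231, 0.05769, 0.25, 0.15385 (working shown to 5 dp, full precision carried).
H' = −Σ pᵢ ln pᵢ = −((-0.19730) + (-0.07599) + (-0.36081) + (-0.16457) + (-0.34657) + (-0.28797)) = 1.43322.
With S = 6 species, ln S = 1.79176, so J = 1.43322/1.79176 = 0.79990, i.e. 0.800 to 3 decimal places.

0.800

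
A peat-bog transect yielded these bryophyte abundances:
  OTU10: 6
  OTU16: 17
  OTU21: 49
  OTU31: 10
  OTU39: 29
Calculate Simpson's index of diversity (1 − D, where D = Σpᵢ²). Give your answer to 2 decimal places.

0.70

Total N = 6+17+49+10+29 = 111, so the proportions are 0.0541, 0.1532, 0.4414, 0.0901, 0.2613 (working shown to 4 dp, full precision carried).
D = 0.0541² + 0.1532² + 0.4414² + 0.0901² + 0.2613² = 0.0029 + 0.0235 + 0.1949 + 0.0081 + 0.0683 = 0.2976.
So 1 − D = 0.7024, i.e. 0.70 to 2 decimal places.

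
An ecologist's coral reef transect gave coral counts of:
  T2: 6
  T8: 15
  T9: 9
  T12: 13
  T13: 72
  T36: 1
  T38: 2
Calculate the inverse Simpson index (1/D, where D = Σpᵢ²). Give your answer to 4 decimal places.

2.4428

Total N = 6+15+9+13+72+1+2 = 118, so the proportions are 0.0508475, 0.1271186, 0.0762712, 0.1101695, 0.6101695, 0.0084746, 0.0169492 (working shown to 7 dp, full precision carried).
D = 0.0508475² + 0.1271186² + 0.0762712² + 0.1101695² + 0.6101695² + 0.0084746² + 0.0169492² = 0.0025855 + 0.0161591 + 0.0058173 + 0.0121373 + 0.3723068 + 0.0000718 + 0.0002873 = 0.4093651.
So 1/D = 2.442807, i.e. 2.4428 to 4 decimal places.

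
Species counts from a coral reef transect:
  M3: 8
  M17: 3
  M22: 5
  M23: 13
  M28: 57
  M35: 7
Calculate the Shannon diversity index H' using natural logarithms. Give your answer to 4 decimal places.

Total N = 8+3+5+13+57+7 = 93, so the proportions are 0.086022, 0.032258, 0.053763, 0.139785, 0.612903, 0.075269 (working shown to 6 dp, full precision carried).
Each pᵢ ln pᵢ term: 0.086022×(-2.453158)=-0.211024, 0.032258×(-3.433987)=-0.110774, 0.053763×(-2.923162)=-0.157159, 0.139785×(-1.967650)=-0.275048, 0.612903×(-0.489548)=-0.300046, 0.075269×(-2.586689)=-0.194697.
Sum = -1.248748, so H' = 1.2487.

1.2487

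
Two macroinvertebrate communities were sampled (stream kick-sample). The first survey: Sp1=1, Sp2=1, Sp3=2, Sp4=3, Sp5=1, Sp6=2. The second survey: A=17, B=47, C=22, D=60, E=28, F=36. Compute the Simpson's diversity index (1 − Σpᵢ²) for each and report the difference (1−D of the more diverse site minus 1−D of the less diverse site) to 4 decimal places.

The first survey: N=10, proportions 0.1, 0.1, 0.2, 0.3, 0.1, 0.2, giving 1−D = 0.800000 (working shown to 6 dp, full precision carried).
The second survey: N=210, proportions 0.080952, 0.22381, 0.104762, 0.285714, 0.133333, 0.171429, giving 1−D = 0.803583.
Difference = |0.800000 − 0.803583| = 0.003583, i.e. 0.0036 to 4 decimal places.

0.0036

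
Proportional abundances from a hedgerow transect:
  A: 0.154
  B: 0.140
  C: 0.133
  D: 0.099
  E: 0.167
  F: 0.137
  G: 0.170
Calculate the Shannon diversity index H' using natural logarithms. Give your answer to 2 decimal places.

Each pᵢ ln pᵢ term (working shown to 4 dp, full precision carried): 0.154×(-1.8708)=-0.2881, 0.14×(-1.9661)=-0.2753, 0.133×(-2.0174)=-0.2683, 0.099×(-2.3126)=-0.2290, 0.167×(-1.7898)=-0.2989, 0.137×(-1.9878)=-0.2723, 0.17×(-1.7720)=-0.3012.
Sum = -1.9331, so H' = 1.93.

1.93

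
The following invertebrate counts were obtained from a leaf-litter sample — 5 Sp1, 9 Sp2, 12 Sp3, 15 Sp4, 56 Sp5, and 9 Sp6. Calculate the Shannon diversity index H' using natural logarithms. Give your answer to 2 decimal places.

1.42

Total N = 5+9+12+15+56+9 = 106, so the proportions are 0.0472, 0.0849, 0.1132, 0.1415, 0.5283, 0.0849 (working shown to 4 dp, full precision carried).
Each pᵢ ln pᵢ term: 0.0472×(-3.0540)=-0.1441, 0.0849×(-2.4662)=-0.2094, 0.1132×(-2.1785)=-0.2466, 0.1415×(-1.9554)=-0.2767, 0.5283×(-0.6381)=-0.3371, 0.0849×(-2.4662)=-0.2094.
Sum = -1.4233, so H' = 1.42.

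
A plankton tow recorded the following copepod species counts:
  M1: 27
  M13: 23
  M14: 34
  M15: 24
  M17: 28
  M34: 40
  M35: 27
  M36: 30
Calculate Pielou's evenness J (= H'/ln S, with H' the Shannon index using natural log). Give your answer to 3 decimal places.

0.993

Total N = 27+23+34+24+28+40+27+30 = 233, so the proportions are 0.11588, 0.09871, 0.14592, 0.103, 0.12017, 0.17167, 0.11588, 0.12876 (working shown to 5 dp, full precision carried).
H' = −Σ pᵢ ln pᵢ = −((-0.24974) + (-0.22857) + (-0.28085) + (-0.23413) + (-0.25462) + (-0.30252) + (-0.24974) + (-0.26393)) = 2.06411.
With S = 8 species, ln S = 2.07944, so J = 2.06411/2.07944 = 0.99263, i.e. 0.993 to 3 decimal places.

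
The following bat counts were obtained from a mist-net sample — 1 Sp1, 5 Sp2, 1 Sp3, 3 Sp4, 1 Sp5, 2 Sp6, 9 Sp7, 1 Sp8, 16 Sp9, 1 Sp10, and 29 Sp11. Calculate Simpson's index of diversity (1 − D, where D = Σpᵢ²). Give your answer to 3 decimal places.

Total N = 1+5+1+3+1+2+9+1+16+1+29 = 69, so the proportions are 0.01449, 0.07246, 0.01449, 0.04348, 0.01449, 0.02899, 0.13043, 0.01449, 0.23188, 0.01449, 0.42029 (working shown to 5 dp, full precision carried).
D = 0.01449² + 0.07246² + 0.01449² + 0.04348² + 0.01449² + 0.02899² + 0.13043² + 0.01449² + 0.23188² + 0.01449² + 0.42029² = 0.00021 + 0.00525 + 0.00021 + 0.00189 + 0.00021 + 0.00084 + 0.01701 + 0.00021 + 0.05377 + 0.00021 + 0.17664 = 0.25646.
So 1 − D = 0.74354, i.e. 0.744 to 3 decimal places.

0.744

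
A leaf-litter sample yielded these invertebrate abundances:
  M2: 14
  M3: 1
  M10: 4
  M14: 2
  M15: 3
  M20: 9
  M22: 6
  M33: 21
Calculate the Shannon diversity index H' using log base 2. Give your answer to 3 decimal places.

Total N = 14+1+4+2+3+9+6+21 = 60, so the proportions are 0.23333, 0.01667, 0.06667, 0.03333, 0.05, 0.15, 0.1, 0.35 (working shown to 5 dp, full precision carried).
Each pᵢ log₂ pᵢ term: 0.23333×(-2.09954)=-0.48989, 0.01667×(-5.90689)=-0.09845, 0.06667×(-3.90689)=-0.26046, 0.03333×(-4.90689)=-0.16356, 0.05×(-4.32193)=-0.21610, 0.15×(-2.73697)=-0.41054, 0.1×(-3.32193)=-0.33219, 0.35×(-1.51457)=-0.53010.
Sum = -2.50130, so H' = 2.501.

2.501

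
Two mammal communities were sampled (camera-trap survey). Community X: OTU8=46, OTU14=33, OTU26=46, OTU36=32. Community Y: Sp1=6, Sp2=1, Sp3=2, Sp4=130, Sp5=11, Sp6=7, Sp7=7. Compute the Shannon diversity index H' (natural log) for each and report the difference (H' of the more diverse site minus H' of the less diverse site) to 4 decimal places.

Community X: N=157, proportions 0.292994, 0.210191, 0.292994, 0.203822, giving H' = 1.371384 (working shown to 6 dp, full precision carried).
Community Y: N=164, proportions 0.036585, 0.006098, 0.012195, 0.792683, 0.067073, 0.042683, 0.042683, giving H' = 0.840501.
Difference = |1.371384 − 0.840501| = 0.530883, i.e. 0.5309 to 4 decimal places.

0.5309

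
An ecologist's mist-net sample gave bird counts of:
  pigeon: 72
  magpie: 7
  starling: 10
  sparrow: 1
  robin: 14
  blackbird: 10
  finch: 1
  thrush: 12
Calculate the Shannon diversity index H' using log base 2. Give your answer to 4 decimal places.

Total N = 72+7+10+1+14+10+1+12 = 127, so the proportions are 0.566929, 0.055118, 0.07874, 0.007874, 0.110236, 0.07874, 0.007874, 0.094488 (working shown to 6 dp, full precision carried).
Each pᵢ log₂ pᵢ term: 0.566929×(-0.818760)=-0.464179, 0.055118×(-4.181330)=-0.230467, 0.07874×(-3.666757)=-0.288721, 0.007874×(-6.988685)=-0.055029, 0.110236×(-3.181330)=-0.350698, 0.07874×(-3.666757)=-0.288721, 0.007874×(-6.988685)=-0.055029, 0.094488×(-3.403722)=-0.321612.
Sum = -2.054455, so H' = 2.0545.

2.0545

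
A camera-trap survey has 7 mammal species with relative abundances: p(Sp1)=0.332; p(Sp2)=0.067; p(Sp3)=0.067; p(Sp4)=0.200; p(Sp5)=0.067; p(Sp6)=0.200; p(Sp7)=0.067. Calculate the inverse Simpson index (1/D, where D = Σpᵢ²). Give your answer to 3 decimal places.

4.804

D = 0.332² + 0.067² + 0.067² + 0.2² + 0.067² + 0.2² + 0.067² = 0.1102240 + 0.0044890 + 0.0044890 + 0.0400000 + 0.0044890 + 0.0400000 + 0.0044890 = 0.2081800 (working shown to 7 dp, full precision carried).
So 1/D = 4.80354, i.e. 4.804 to 3 decimal places.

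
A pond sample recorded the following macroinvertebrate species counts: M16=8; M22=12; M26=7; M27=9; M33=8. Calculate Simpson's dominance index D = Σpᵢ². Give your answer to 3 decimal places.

Total N = 8+12+7+9+8 = 44, so the proportions are 0.18182, 0.27273, 0.15909, 0.20455, 0.18182 (working shown to 5 dp, full precision carried).
D = 0.18182² + 0.27273² + 0.15909² + 0.20455² + 0.18182² = 0.03306 + 0.07438 + 0.02531 + 0.04184 + 0.03306 = 0.20764.
To 3 decimal places, D = 0.208.

0.208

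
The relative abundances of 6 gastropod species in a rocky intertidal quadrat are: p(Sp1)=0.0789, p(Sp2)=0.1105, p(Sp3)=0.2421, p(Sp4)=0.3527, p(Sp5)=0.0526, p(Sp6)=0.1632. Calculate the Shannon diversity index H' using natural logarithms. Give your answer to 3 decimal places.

1.605

Each pᵢ ln pᵢ term (working shown to 5 dp, full precision carried): 0.0789×(-2.53957)=-0.20037, 0.1105×(-2.20274)=-0.24340, 0.2421×(-1.41840)=-0.34340, 0.3527×(-1.04214)=-0.36756, 0.0526×(-2.94504)=-0.15491, 0.1632×(-1.81278)=-0.29585.
Sum = -1.60549, so H' = 1.605.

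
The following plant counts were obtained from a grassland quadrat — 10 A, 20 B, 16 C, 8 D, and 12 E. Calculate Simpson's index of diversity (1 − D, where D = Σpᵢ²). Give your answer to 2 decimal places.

Total N = 10+20+16+8+12 = 66, so the proportions are 0.1515, 0.303, 0.2424, 0.1212, 0.1818 (working shown to 4 dp, full precision carried).
D = 0.1515² + 0.303² + 0.2424² + 0.1212² + 0.1818² = 0.0230 + 0.0918 + 0.0588 + 0.0147 + 0.0331 = 0.2213.
So 1 − D = 0.7787, i.e. 0.78 to 2 decimal places.

0.78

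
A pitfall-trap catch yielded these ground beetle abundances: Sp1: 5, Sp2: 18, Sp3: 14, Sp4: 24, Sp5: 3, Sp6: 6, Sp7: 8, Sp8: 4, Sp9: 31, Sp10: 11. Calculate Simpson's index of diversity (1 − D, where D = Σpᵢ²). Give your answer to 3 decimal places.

0.849

Total N = 5+18+14+24+3+6+8+4+31+11 = 124, so the proportions are 0.04032, 0.14516, 0.1129, 0.19355, 0.02419, 0.04839, 0.06452, 0.03226, 0.25, 0.08871 (working shown to 5 dp, full precision carried).
D = 0.04032² + 0.14516² + 0.1129² + 0.19355² + 0.02419² + 0.04839² + 0.06452² + 0.03226² + 0.25² + 0.08871² = 0.00163 + 0.02107 + 0.01275 + 0.03746 + 0.00059 + 0.00234 + 0.00416 + 0.00104 + 0.06250 + 0.00787 = 0.15140.
So 1 − D = 0.84860, i.e. 0.849 to 3 decimal places.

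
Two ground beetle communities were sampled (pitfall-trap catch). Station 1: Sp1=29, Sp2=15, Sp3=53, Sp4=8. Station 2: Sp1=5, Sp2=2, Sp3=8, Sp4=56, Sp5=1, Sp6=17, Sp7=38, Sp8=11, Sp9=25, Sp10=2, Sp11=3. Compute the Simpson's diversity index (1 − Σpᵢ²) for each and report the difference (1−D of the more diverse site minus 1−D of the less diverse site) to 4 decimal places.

0.1545

Station 1: N=105, proportions 0.27619, 0.142857, 0.504762, 0.07619, giving 1−D = 0.642721 (working shown to 6 dp, full precision carried).
Station 2: N=168, proportions 0.029762, 0.011905, 0.047619, 0.333333, 0.005952, 0.10119, 0.22619, 0.065476, 0.14881, 0.011905, 0.017857, giving 1−D = 0.797265.
Difference = |0.642721 − 0.797265| = 0.154544, i.e. 0.1545 to 4 decimal places.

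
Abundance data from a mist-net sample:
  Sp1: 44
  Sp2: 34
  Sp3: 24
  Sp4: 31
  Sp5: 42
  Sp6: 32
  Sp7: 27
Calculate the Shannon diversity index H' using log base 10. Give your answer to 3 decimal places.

0.836

Total N = 44+34+24+31+42+32+27 = 234, so the proportions are 0.18803, 0.1453, 0.10256, 0.13248, 0.17949, 0.13675, 0.11538 (working shown to 5 dp, full precision carried).
Each pᵢ log₁₀ pᵢ term: 0.18803×(-0.72576)=-0.13647, 0.1453×(-0.83774)=-0.12172, 0.10256×(-0.98900)=-0.10144, 0.13248×(-0.87785)=-0.11630, 0.17949×(-0.74597)=-0.13389, 0.13675×(-0.86407)=-0.11816, 0.11538×(-0.93785)=-0.10821.
Sum = -0.83619, so H' = 0.836.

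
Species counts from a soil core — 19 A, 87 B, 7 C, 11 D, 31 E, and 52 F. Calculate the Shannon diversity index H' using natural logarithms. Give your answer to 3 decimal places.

Total N = 19+87+7+11+31+52 = 207, so the proportions are 0.09179, 0.42029, 0.03382, 0.05314, 0.14976, 0.25121 (working shown to 5 dp, full precision carried).
Each pᵢ ln pᵢ term: 0.09179×(-2.38828)=-0.21921, 0.42029×(-0.86681)=-0.36431, 0.03382×(-3.38681)=-0.11453, 0.05314×(-2.93482)=-0.15596, 0.14976×(-1.89873)=-0.28435, 0.25121×(-1.38148)=-0.34704.
Sum = -1.48540, so H' = 1.485.

1.485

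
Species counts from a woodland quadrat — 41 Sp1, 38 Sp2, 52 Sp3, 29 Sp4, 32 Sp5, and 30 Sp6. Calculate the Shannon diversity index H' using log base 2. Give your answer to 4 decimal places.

Total N = 41+38+52+29+32+30 = 222, so the proportions are 0.184685, 0.171171, 0.234234, 0.130631, 0.144144, 0.135135 (working shown to 6 dp, full precision carried).
Each pᵢ log₂ pᵢ term: 0.184685×(-2.436864)=-0.450051, 0.171171×(-2.546488)=-0.435885, 0.234234×(-2.093976)=-0.490481, 0.130631×(-2.936435)=-0.383588, 0.144144×(-2.794416)=-0.402799, 0.135135×(-2.887525)=-0.390206.
Sum = -2.553011, so H' = 2.5530.

2.5530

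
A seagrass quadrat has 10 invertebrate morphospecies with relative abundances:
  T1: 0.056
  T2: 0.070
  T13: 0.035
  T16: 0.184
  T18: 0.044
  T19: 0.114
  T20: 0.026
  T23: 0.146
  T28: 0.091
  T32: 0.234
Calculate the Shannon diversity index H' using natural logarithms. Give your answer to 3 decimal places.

Each pᵢ ln pᵢ term (working shown to 5 dp, full precision carried): 0.056×(-2.88240)=-0.16141, 0.07×(-2.65926)=-0.18615, 0.035×(-3.35241)=-0.11733, 0.184×(-1.69282)=-0.31148, 0.044×(-3.12357)=-0.13744, 0.114×(-2.17156)=-0.24756, 0.026×(-3.64966)=-0.09489, 0.146×(-1.92415)=-0.28093, 0.091×(-2.39690)=-0.21812, 0.234×(-1.45243)=-0.33987.
Sum = -2.09517, so H' = 2.095.

2.095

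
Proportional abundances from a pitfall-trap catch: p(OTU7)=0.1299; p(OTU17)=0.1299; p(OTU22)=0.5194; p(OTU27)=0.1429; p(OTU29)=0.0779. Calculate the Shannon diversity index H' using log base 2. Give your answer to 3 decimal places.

Each pᵢ log₂ pᵢ term (working shown to 5 dp, full precision carried): 0.1299×(-2.94453)=-0.38249, 0.1299×(-2.94453)=-0.38249, 0.5194×(-0.94508)=-0.49088, 0.1429×(-2.80692)=-0.40111, 0.0779×(-3.68223)=-0.28685.
Sum = -1.94382, so H' = 1.944.

1.944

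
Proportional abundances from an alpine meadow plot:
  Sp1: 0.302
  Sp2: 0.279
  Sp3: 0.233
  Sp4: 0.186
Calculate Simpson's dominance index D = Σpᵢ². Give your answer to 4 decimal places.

D = 0.302² + 0.279² + 0.233² + 0.186² = 0.091204 + 0.077841 + 0.054289 + 0.034596 = 0.257930 (working shown to 6 dp, full precision carried).
To 4 decimal places, D = 0.2579.

0.2579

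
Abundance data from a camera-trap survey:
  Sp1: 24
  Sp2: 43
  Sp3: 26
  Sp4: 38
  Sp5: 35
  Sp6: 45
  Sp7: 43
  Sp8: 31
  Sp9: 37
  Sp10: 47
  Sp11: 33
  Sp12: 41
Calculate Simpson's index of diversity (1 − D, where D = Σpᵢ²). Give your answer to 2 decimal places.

Total N = 24+43+26+38+35+45+43+31+37+47+33+41 = 443, so the proportions are 0.0542, 0.0971, 0.0587, 0.0858, 0.079, 0.1016, 0.0971, 0.07, 0.0835, 0.1061, 0.0745, 0.0926 (working shown to 4 dp, full precision carried).
D = 0.0542² + 0.0971² + 0.0587² + 0.0858² + 0.079² + 0.1016² + 0.0971² + 0.07² + 0.0835² + 0.1061² + 0.0745² + 0.0926² = 0.0029 + 0.0094 + 0.0034 + 0.0074 + 0.0062 + 0.0103 + 0.0094 + 0.0049 + 0.0070 + 0.0113 + 0.0055 + 0.0086 = 0.0864.
So 1 − D = 0.9136, i.e. 0.91 to 2 decimal places.

0.91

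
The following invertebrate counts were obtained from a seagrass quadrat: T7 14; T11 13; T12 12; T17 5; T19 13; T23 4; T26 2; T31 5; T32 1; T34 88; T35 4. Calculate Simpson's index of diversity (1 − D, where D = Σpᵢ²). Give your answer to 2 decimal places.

0.67

Total N = 14+13+12+5+13+4+2+5+1+88+4 = 161, so the proportions are 0.087, 0.0807, 0.0745, 0.0311, 0.0807, 0.0248, 0.0124, 0.0311, 0.0062, 0.5466, 0.0248 (working shown to 4 dp, full precision carried).
D = 0.087² + 0.0807² + 0.0745² + 0.0311² + 0.0807² + 0.0248² + 0.0124² + 0.0311² + 0.0062² + 0.5466² + 0.0248² = 0.0076 + 0.0065 + 0.0056 + 0.0010 + 0.0065 + 0.0006 + 0.0002 + 0.0010 + 0.0000 + 0.2988 + 0.0006 = 0.3283.
So 1 − D = 0.6717, i.e. 0.67 to 2 decimal places.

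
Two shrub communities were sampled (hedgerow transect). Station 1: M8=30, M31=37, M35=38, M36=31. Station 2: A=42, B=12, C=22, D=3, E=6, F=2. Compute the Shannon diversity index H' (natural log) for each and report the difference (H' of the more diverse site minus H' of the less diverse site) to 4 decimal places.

0.0211

Station 1: N=136, proportions 0.220588, 0.272059, 0.279412, 0.227941, giving H' = 1.380877 (working shown to 6 dp, full precision carried).
Station 2: N=87, proportions 0.482759, 0.137931, 0.252874, 0.034483, 0.068966, 0.022989, giving H' = 1.359740.
Difference = |1.380877 − 1.359740| = 0.021137, i.e. 0.0211 to 4 decimal places.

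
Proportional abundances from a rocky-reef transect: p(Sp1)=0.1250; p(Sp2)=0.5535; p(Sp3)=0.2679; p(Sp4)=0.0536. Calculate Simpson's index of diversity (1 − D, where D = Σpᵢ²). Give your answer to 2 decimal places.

D = 0.125² + 0.5535² + 0.2679² + 0.0536² = 0.0156 + 0.3064 + 0.0718 + 0.0029 = 0.3966 (working shown to 4 dp, full precision carried).
So 1 − D = 0.6034, i.e. 0.60 to 2 decimal places.

0.60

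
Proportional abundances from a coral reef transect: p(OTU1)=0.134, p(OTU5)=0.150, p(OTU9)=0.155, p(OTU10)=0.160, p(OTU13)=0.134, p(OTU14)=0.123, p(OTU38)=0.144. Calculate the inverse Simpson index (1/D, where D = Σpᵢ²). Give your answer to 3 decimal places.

D = 0.134² + 0.15² + 0.155² + 0.16² + 0.134² + 0.123² + 0.144² = 0.0179560 + 0.0225000 + 0.0240250 + 0.0256000 + 0.0179560 + 0.0151290 + 0.0207360 = 0.1439020 (working shown to 7 dp, full precision carried).
So 1/D = 6.94917, i.e. 6.949 to 3 decimal places.

6.949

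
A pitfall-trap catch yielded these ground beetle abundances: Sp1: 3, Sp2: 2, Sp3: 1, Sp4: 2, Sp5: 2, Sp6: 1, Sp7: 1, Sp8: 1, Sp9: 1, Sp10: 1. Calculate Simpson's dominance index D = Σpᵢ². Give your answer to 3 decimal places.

Total N = 3+2+1+2+2+1+1+1+1+1 = 15, so the proportions are 0.2, 0.13333, 0.06667, 0.13333, 0.13333, 0.06667, 0.06667, 0.06667, 0.06667, 0.06667 (working shown to 5 dp, full precision carried).
D = 0.2² + 0.13333² + 0.06667² + 0.13333² + 0.13333² + 0.06667² + 0.06667² + 0.06667² + 0.06667² + 0.06667² = 0.04000 + 0.01778 + 0.00444 + 0.01778 + 0.01778 + 0.00444 + 0.00444 + 0.00444 + 0.00444 + 0.00444 = 0.12000.
To 3 decimal places, D = 0.120.

0.120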